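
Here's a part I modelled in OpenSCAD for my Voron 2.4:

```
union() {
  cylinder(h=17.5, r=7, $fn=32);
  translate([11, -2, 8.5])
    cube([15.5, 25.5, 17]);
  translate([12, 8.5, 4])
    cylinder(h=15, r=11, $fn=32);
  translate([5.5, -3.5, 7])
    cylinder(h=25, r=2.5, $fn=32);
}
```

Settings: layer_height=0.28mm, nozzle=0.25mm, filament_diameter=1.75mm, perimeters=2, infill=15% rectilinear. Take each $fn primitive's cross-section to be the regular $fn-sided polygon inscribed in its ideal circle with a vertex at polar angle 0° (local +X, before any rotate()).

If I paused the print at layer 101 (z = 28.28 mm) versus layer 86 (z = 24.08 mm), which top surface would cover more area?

layer 86 (z = 24.08 mm)

Layer 101 (z = 28.28): the cylinder is not intersected at this z (z outside [0, 17.5]); the cube at (11, -2) is not intersected at this z (z outside [8.5, 25.5]); the cylinder at (12, 8.5) is not intersected at this z (z outside [4, 19]); the r=2.5 cylinder at (5.5, -3.5) contributes a regular 32-gon of circumradius 2.5 (area = (32/2)·2.500²·sin(360°/32) = 19.51 mm²); Merging all regions: only the r=2.5 cylinder at (5.5, -3.5) is present, so the union is just that shape — area = 19.51 mm². So its area = 19.51 mm². Layer 86 (z = 24.08): the cylinder is absent (z outside [0, 17.5]); the 15.5×25.5 cube at (11, -2) contributes its full rectangle (area 395.25 mm²); the cylinder at (12, 8.5) is absent (z outside [4, 19]); the cylinder at (5.5, -3.5): section is a regular 32-gon, circumradius r=2.5 (area = (32/2)·2.500²·sin(360°/32) = 19.51 mm²); Taking the union: the 2 present regions are separate (no shared area or edge), so areas and boundary lengths simply add and each stays a separate island — area = 414.76 mm². So its area = 414.76 mm². Layer 86 is larger (414.76 vs 19.51 mm²).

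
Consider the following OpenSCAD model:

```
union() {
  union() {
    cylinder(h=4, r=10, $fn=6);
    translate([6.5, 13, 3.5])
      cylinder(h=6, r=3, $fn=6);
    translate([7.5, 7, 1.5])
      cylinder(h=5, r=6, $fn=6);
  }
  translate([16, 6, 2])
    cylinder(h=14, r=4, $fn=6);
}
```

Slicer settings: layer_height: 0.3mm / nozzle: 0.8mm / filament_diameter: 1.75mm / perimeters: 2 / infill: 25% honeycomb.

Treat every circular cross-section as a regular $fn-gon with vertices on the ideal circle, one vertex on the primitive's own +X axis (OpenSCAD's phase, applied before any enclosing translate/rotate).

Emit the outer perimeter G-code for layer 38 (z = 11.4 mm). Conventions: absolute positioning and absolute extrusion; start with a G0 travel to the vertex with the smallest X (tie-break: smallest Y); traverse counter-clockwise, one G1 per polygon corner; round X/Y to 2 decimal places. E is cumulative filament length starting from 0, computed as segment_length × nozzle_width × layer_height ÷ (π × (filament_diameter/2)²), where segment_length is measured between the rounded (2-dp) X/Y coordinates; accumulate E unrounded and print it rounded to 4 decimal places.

G0 X12.00 Y6.00 Z11.40
G1 X14.00 Y2.54 E0.3988
G1 X18.00 Y2.54 E0.7979
G1 X20.00 Y6.00 E1.1967
G1 X18.00 Y9.46 E1.5954
G1 X14.00 Y9.46 E1.9945
G1 X12.00 Y6.00 E2.3933

At z = 11.4 mm: the cylinder does not reach this height (z outside [0, 4]); the cylinder at (6.5, 13) is not intersected at this z (z outside [3.5, 9.5]); the cylinder at (7.5, 7) is absent (z outside [1.5, 6.5]); Combining (union): nothing is present at this height; the r=4 cylinder at (16, 6) contributes a regular 6-gon of circumradius 4; Taking the union: only the r=4 cylinder at (16, 6) is present, so the union is just that shape — 1 connected region. The outline is a single polygon with 6 vertices. Extrusion per mm of travel: 0.8 × 0.3 / (π × 0.875²) = 0.099780. Accumulating E over each segment gives final E = 2.3933.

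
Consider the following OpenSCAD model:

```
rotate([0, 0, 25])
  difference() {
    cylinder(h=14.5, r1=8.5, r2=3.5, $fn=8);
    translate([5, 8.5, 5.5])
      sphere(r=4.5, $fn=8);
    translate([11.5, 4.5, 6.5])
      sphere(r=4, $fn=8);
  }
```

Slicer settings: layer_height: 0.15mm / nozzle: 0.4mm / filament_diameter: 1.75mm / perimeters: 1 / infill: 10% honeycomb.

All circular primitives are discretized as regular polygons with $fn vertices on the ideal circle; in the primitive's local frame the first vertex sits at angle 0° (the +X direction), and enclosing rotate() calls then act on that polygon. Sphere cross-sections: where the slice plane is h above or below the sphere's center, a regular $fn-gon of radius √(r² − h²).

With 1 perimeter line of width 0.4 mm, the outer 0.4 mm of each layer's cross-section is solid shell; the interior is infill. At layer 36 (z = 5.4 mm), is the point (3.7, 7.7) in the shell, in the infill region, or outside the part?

At z = 5.4 mm: the cone (r1=8.5→r2=3.5) has section circumradius 6.638 here — a regular 8-gon; the r=4.5 sphere at (5, 8.5) contributes a regular 8-gon of circumradius √(4.5²−0.1²) = 4.499; the r=4 sphere at (11.5, 4.5) contributes a regular 8-gon of circumradius √(4²−1.1²) = 3.846; Subtracting the remaining from the first: starting from the cone, the r=4.5 sphere at (5, 8.5) partially overlaps it — only the 1.79 mm² overlap (of its 57.25 mm²) is removed, clipping the outline; the r=4 sphere at (11.5, 4.5) misses the remaining region (no effect) — 1 connected region; (whole slice rotated 25° about Z — lengths, areas and connectivity unchanged). Overall, the cross-section is a single solid region. Undo the 25° rotation: the query point maps to (6.607, 5.415) in the un-rotated model frame. The nearest boundary edge runs (1.82, 5.32)→(4.98, 4.01); distance from the point to it = 2.15 mm. The point is not inside any of the regions above, so it lies outside the cross-section (2.15 mm from the nearest boundary).

outside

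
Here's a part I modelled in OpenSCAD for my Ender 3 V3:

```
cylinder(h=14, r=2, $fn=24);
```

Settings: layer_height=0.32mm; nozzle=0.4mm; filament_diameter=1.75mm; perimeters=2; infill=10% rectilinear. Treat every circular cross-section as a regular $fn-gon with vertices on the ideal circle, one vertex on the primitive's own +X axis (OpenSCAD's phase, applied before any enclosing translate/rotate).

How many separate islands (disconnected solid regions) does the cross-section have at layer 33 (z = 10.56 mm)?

1

At z = 10.56 mm: the r=2 cylinder gives a regular 24-gon of circumradius 2 (constant along its height). Overall, the cross-section is a single solid region. Island count = 1.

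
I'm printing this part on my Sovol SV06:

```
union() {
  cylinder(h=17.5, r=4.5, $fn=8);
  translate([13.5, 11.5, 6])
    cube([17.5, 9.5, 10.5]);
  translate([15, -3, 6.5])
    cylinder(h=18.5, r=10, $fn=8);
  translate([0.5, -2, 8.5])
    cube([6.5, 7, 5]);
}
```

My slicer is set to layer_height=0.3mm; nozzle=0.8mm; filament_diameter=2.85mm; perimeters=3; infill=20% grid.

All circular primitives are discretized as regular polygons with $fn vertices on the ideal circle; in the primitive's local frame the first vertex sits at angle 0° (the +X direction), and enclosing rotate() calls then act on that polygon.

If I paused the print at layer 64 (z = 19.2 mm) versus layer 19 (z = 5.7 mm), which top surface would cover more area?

layer 64 (z = 19.2 mm)

Layer 64 (z = 19.2): the cylinder does not reach this height (z outside [0, 17.5]); the cube at (13.5, 11.5) is not intersected at this z (z outside [6, 16.5]); the r=10 cylinder at (15, -3) gives a regular 8-gon of circumradius 10 (constant along its height) (area = (8/2)·10.000²·sin(360°/8) = 282.84 mm²); the cube at (0.5, -2) is not intersected at this z (z outside [8.5, 13.5]); Merging all regions: only the r=10 cylinder at (15, -3) is present, so the union is just that shape — area = 282.84 mm². So its area = 282.84 mm². Layer 19 (z = 5.7): the r=4.5 cylinder gives a regular 8-gon of circumradius 4.5 (constant along its height) (area = (8/2)·4.500²·sin(360°/8) = 57.28 mm²); the cube at (13.5, 11.5) is not intersected at this z (z outside [6, 16.5]); the cylinder at (15, -3) does not reach this height (z outside [6.5, 25]); the cube at (0.5, -2) is absent (z outside [8.5, 13.5]); Merging all regions: only the r=4.5 cylinder is present, so the union is just that shape — area = 57.28 mm². So its area = 57.28 mm². Layer 64 is larger (282.84 vs 57.28 mm²).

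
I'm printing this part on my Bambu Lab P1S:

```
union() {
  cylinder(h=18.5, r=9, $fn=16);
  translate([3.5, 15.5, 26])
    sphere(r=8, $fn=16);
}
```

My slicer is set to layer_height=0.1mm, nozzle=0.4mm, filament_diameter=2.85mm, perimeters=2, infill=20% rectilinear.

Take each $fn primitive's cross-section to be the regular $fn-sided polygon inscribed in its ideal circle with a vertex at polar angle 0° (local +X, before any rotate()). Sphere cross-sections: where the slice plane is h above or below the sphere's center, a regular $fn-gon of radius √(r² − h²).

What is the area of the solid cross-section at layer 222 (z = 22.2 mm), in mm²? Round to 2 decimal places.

At z = 22.2 mm: the cylinder is not intersected at this z (z outside [0, 18.5]); the r=8 sphere at (3.5, 15.5) slices to a regular 16-gon of circumradius 7.040 (√(r²−h²) with h=3.8 from center) (area = (16/2)·7.040²·sin(360°/16) = 151.73 mm²); Taking the union: only the r=8 sphere at (3.5, 15.5) is present, so the union is just that shape — area = 151.73 mm². Overall, the cross-section is a single solid region. Net area = 151.73 mm².

151.73 mm²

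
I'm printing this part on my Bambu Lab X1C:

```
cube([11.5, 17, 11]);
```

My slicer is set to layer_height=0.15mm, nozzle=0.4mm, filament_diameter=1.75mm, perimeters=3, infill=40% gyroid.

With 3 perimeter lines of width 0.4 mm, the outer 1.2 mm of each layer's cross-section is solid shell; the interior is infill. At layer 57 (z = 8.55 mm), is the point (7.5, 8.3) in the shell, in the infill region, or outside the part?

infill

At z = 8.55 mm: the 11.5×17 cube contributes its full rectangle. Overall, the cross-section is a single solid region. The nearest boundary edge runs (11.50, 0.00)→(11.50, 17.00); distance from the point to it = 4.00 mm. The point is inside the cross-section and 4.00 mm from the nearest boundary — more than the 1.2 mm shell width (3 × 0.4), so it's in the infill interior.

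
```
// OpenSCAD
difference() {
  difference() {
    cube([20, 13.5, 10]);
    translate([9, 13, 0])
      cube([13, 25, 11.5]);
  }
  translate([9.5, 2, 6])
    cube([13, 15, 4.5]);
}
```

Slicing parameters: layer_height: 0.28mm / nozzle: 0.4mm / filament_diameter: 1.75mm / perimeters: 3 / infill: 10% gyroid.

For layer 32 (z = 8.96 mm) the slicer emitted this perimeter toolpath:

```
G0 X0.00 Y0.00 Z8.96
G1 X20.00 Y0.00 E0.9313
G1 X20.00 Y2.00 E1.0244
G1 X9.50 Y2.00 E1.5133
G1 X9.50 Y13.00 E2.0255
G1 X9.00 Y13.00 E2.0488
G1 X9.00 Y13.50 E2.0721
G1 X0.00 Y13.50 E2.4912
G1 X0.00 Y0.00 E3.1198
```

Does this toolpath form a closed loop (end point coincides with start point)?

Start point (G0): (0.00, 0.00). End point (last G1): the path returns to the start — closed.

yes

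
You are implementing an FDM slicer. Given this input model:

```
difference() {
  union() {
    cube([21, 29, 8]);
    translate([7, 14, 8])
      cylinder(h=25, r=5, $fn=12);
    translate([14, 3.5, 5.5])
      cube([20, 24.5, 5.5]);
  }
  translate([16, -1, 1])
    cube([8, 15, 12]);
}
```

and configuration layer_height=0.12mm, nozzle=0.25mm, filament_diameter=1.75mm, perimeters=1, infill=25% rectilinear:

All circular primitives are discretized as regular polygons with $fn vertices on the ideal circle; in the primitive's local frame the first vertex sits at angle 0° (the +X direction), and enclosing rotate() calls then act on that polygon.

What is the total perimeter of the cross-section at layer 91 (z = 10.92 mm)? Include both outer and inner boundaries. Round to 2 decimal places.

141.06 mm

At z = 10.92 mm: the cube does not reach this height (z outside [0, 8]); the r=5 cylinder at (7, 14) gives a regular 12-gon of circumradius 5 (constant along its height) (perimeter = 2·12·5.000·sin(180°/12) = 31.06 mm); the 20×24.5 cube at (14, 3.5) contributes its full rectangle (perimeter 89.00 mm); Combining (union): the 2 present regions are separate (no shared area or edge), so areas and boundary lengths simply add and each stays a separate island — boundary = 120.06 mm; the 8×15 cube at (16, -1) contributes its full rectangle (perimeter 46.00 mm); Taking the first minus the rest: starting from that combined region, the 8×15 cube at (16, -1) partially overlaps it — only the 84.00 mm² overlap (of its 120.00 mm²) is removed, clipping the outline — boundary = 141.06 mm. Overall, the cross-section has 2 separate islands. Total boundary length (outer) = 141.06 mm.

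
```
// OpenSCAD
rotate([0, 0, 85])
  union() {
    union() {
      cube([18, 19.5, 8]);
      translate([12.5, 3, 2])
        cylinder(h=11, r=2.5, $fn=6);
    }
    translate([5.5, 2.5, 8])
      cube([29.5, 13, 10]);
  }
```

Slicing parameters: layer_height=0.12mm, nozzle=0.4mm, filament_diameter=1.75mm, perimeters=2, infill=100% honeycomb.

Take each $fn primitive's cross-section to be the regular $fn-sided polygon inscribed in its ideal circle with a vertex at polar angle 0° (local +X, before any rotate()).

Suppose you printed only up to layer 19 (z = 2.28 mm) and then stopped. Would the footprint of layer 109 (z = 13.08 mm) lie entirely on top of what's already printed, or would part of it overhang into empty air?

Compare the two slices. At z = 2.28: the cube (footprint 18×19.5) is included at this height (area 351.00 mm²); the r=2.5 cylinder at (12.5, 3) gives a regular 6-gon of circumradius 2.5 (constant along its height) (area = (6/2)·2.500²·sin(360°/6) = 16.24 mm²); Merging all regions: the r=2.5 cylinder at (12.5, 3) lies entirely inside the 18×19.5 cube, so the union is just the 18×19.5 cube — area = 351.00 mm²; the cube at (5.5, 2.5) is absent (z outside [8, 18]); Combining (union): only that combined region is present, so the union is just that shape — area = 351.00 mm²; (whole slice rotated 85° about Z — lengths, areas and connectivity unchanged). At z = 13.08: the cube is not intersected at this z (z outside [0, 8]); the cylinder at (12.5, 3) is not intersected at this z (z outside [2, 13]); Merging all regions: nothing is present at this height; the cube at (5.5, 2.5) is present — its section is the full 29.5×13 rectangle (area 383.50 mm²); Merging all regions: only the 29.5×13 cube at (5.5, 2.5) is present, so the union is just that shape — area = 383.50 mm²; (rotated 85° about Z; rotation is an isometry so areas/perimeters/island counts are preserved). Checking containment: at z = 13.08 the cross-section extends beyond the z = 2.28 cross-section by about 221.00 mm².

part overhangs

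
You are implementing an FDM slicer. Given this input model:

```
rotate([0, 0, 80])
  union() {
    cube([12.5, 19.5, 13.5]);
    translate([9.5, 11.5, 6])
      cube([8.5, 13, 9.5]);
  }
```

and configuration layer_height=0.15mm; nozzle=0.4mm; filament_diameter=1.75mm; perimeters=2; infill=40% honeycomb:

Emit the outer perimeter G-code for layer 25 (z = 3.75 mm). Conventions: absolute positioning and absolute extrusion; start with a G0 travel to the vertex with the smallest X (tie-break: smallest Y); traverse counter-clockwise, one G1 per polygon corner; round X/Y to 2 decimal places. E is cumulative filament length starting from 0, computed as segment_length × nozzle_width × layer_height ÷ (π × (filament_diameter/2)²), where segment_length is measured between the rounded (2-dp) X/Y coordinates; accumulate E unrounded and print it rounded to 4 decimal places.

G0 X-19.20 Y3.39 Z3.75
G1 X0.00 Y0.00 E0.4864
G1 X2.17 Y12.31 E0.7982
G1 X-17.03 Y15.70 E1.2845
G1 X-19.20 Y3.39 E1.5963

At z = 3.75 mm: the cube (footprint 12.5×19.5) is included at this height; the cube at (9.5, 11.5) is absent (z outside [6, 15.5]); Combining (union): only the 12.5×19.5 cube is present, so the union is just that shape — 1 connected region; (rotated 80° about Z; rotation is an isometry so areas/perimeters/island counts are preserved). The outline is a single polygon with 4 vertices. Extrusion per mm of travel: 0.4 × 0.15 / (π × 0.875²) = 0.024945. Accumulating E over each segment gives final E = 1.5963.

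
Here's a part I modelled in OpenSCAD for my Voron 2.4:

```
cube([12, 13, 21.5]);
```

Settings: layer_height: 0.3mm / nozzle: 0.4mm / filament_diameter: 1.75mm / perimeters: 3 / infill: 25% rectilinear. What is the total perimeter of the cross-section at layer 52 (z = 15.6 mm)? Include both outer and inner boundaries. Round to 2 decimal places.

At z = 15.6 mm: the 12×13 cube contributes its full rectangle (perimeter 50.00 mm). Overall, the cross-section is a single solid region. Total boundary length (outer) = 50.00 mm.

50.00 mm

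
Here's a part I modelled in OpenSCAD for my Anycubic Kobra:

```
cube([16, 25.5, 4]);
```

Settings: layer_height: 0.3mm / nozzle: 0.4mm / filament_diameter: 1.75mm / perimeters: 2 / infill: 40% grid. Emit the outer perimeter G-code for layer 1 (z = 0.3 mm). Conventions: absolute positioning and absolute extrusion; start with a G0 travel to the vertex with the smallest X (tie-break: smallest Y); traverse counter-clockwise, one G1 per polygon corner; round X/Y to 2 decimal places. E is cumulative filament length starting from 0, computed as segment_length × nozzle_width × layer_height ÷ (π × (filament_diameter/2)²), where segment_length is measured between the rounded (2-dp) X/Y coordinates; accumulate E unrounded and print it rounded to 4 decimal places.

At z = 0.3 mm: the cube (footprint 16×25.5) is included at this height. The outline is a single polygon with 4 vertices. Extrusion per mm of travel: 0.4 × 0.3 / (π × 0.875²) = 0.049890. Accumulating E over each segment gives final E = 4.1409.

G0 X0.00 Y0.00 Z0.30
G1 X16.00 Y0.00 E0.7982
G1 X16.00 Y25.50 E2.0704
G1 X0.00 Y25.50 E2.8687
G1 X0.00 Y0.00 E4.1409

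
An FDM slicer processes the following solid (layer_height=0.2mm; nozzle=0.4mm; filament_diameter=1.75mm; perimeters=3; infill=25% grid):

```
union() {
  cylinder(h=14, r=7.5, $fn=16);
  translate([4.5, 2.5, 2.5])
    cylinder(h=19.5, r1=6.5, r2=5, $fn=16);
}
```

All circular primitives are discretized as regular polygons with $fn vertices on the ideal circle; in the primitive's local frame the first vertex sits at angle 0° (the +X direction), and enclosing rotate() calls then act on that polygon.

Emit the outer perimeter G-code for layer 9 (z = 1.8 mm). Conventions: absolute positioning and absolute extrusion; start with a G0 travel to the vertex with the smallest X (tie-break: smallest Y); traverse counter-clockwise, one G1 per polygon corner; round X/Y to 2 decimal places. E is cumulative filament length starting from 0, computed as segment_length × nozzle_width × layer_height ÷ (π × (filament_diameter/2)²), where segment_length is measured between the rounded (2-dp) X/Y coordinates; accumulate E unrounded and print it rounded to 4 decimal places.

G0 X-7.50 Y0.00 Z1.80
G1 X-6.93 Y-2.87 E0.0973
G1 X-5.30 Y-5.30 E0.1946
G1 X-2.87 Y-6.93 E0.2920
G1 X0.00 Y-7.50 E0.3893
G1 X2.87 Y-6.93 E0.4866
G1 X5.30 Y-5.30 E0.5839
G1 X6.93 Y-2.87 E0.6812
G1 X7.50 Y0.00 E0.7786
G1 X6.93 Y2.87 E0.8759
G1 X5.30 Y5.30 E0.9732
G1 X2.87 Y6.93 E1.0705
G1 X0.00 Y7.50 E1.1679
G1 X-2.87 Y6.93 E1.2652
G1 X-5.30 Y5.30 E1.3625
G1 X-6.93 Y2.87 E1.4598
G1 X-7.50 Y0.00 E1.5571

At z = 1.8 mm: the r=7.5 cylinder contributes a regular 16-gon of circumradius 7.5; the cone at (4.5, 2.5) does not reach this height (z outside [2.5, 22]); Combining (union): only the r=7.5 cylinder is present, so the union is just that shape — 1 connected region. The outline is a single polygon with 16 vertices. Extrusion per mm of travel: 0.4 × 0.2 / (π × 0.875²) = 0.033260. Accumulating E over each segment gives final E = 1.5571.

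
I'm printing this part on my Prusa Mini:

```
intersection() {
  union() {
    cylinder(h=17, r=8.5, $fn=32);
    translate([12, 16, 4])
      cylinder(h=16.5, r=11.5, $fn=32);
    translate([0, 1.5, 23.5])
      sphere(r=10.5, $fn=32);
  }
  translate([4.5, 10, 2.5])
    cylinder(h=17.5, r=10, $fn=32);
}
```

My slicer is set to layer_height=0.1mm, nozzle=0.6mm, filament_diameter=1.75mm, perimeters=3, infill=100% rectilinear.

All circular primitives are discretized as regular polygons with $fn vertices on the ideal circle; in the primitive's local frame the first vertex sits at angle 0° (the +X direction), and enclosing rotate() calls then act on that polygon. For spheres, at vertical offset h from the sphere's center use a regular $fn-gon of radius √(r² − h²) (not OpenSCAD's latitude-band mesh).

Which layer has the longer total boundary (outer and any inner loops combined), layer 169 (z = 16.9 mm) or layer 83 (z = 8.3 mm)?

Layer 169 (z = 16.9): the r=8.5 cylinder contributes a regular 32-gon of circumradius 8.5 (perimeter = 2·32·8.500·sin(180°/32) = 53.32 mm); the cylinder at (12, 16): section is a regular 32-gon, circumradius r=11.5 (perimeter = 2·32·11.500·sin(180°/32) = 72.14 mm); the r=10.5 sphere at (0, 1.5) slices to a regular 32-gon of circumradius 8.166 (√(r²−h²) with h=6.6 from center) (perimeter = 2·32·8.166·sin(180°/32) = 51.23 mm); Combining (union): the regions partially overlap (shared area 194.16 mm²), so the edge portions inside another operand are dropped and the merged outline is re-measured after clipping — boundary = 116.60 mm; the cylinder at (4.5, 10): section is a regular 32-gon, circumradius r=10 (perimeter = 2·32·10.000·sin(180°/32) = 62.73 mm); Keeping only the common overlap: the r=10 cylinder at (4.5, 10) partially overlaps the result so far; clipping to the common part keeps 249.45 mm² — boundary = 73.00 mm. So its perimeter = 73.00 mm. Layer 83 (z = 8.3): the cylinder: section is a regular 32-gon, circumradius r=8.5 (perimeter = 2·32·8.500·sin(180°/32) = 53.32 mm); the r=11.5 cylinder at (12, 16) contributes a regular 32-gon of circumradius 11.5 (perimeter = 2·32·11.500·sin(180°/32) = 72.14 mm); the sphere at (0, 1.5) is not intersected at this z (|z−center|=15.200 > r=10.5); Combining (union): the 2 present regions are separate (no shared area or edge), so areas and boundary lengths simply add and each stays a separate island — boundary = 125.46 mm; the r=10 cylinder at (4.5, 10) contributes a regular 32-gon of circumradius 10 (perimeter = 2·32·10.000·sin(180°/32) = 62.73 mm); Taking the intersection: the r=10 cylinder at (4.5, 10) partially overlaps the result so far; clipping to the common part keeps 238.05 mm² — boundary = 81.60 mm. So its perimeter = 81.60 mm. Layer 83 is larger (81.60 vs 73.00 mm).

layer 83 (z = 8.3 mm)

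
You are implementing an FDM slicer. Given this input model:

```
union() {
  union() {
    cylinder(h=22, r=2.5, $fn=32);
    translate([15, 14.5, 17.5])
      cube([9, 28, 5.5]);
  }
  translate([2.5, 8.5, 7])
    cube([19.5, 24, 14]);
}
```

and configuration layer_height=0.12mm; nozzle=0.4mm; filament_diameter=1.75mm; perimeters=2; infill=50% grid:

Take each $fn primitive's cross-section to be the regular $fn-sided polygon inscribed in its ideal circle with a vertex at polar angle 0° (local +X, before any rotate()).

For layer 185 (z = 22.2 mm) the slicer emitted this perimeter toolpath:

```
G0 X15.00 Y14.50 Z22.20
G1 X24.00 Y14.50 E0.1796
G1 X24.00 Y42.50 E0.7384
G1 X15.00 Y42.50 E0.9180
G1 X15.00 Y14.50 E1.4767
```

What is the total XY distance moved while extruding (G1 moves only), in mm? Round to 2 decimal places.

74.00 mm

Sum the Euclidean lengths of each G1 segment: total = 74.00 mm.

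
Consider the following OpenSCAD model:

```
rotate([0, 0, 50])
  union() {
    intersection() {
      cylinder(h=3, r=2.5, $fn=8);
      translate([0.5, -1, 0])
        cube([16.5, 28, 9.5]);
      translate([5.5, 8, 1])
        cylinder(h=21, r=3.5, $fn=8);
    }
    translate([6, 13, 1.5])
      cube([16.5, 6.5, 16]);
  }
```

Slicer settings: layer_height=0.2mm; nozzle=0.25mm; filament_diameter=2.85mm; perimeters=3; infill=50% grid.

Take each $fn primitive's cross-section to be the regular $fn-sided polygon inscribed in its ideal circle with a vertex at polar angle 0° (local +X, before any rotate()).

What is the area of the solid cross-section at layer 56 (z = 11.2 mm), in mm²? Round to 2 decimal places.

107.25 mm²

At z = 11.2 mm: the cylinder is not intersected at this z (z outside [0, 3]); the cube at (0.5, -1) is not intersected at this z (z outside [0, 9.5]); the r=3.5 cylinder at (5.5, 8) contributes a regular 8-gon of circumradius 3.5 (area = (8/2)·3.500²·sin(360°/8) = 34.65 mm²); Keeping only the common overlap: at least one operand is absent at this height, so nothing remains; the cube at (6, 13) is present — its section is the full 16.5×6.5 rectangle (area 107.25 mm²); Combining (union): only the 16.5×6.5 cube at (6, 13) is present, so the union is just that shape — area = 107.25 mm²; (whole slice rotated 50° about Z — lengths, areas and connectivity unchanged). Overall, the cross-section is a single solid region. Net area = 107.25 mm².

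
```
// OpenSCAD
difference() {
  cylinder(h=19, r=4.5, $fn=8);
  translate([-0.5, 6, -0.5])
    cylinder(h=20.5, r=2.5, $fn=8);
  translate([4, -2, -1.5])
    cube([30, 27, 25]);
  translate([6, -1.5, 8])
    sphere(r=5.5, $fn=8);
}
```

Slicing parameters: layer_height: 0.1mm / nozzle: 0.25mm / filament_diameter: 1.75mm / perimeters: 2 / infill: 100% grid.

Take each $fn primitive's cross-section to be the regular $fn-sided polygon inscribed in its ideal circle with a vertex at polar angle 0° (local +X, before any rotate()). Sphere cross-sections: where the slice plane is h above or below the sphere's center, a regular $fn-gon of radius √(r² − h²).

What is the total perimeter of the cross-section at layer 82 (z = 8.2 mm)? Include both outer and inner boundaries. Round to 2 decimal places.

At z = 8.2 mm: the r=4.5 cylinder gives a regular 8-gon of circumradius 4.5 (constant along its height) (perimeter = 2·8·4.500·sin(180°/8) = 27.55 mm); the cylinder at (-0.5, 6): section is a regular 8-gon, circumradius r=2.5 (perimeter = 2·8·2.500·sin(180°/8) = 15.31 mm); the 30×27 cube at (4, -2) contributes its full rectangle (perimeter 114.00 mm); the sphere at (6, -1.5): section is a regular 8-gon, circumradius = √(r²−h²) = √(5.5²−0.2²) = 5.496 (perimeter = 2·8·5.496·sin(180°/8) = 33.65 mm); After the difference (first − rest): starting from the r=4.5 cylinder, the r=2.5 cylinder at (-0.5, 6) partially overlaps it — only the 1.16 mm² overlap (of its 17.68 mm²) is removed, clipping the outline; the 30×27 cube at (4, -2) partially overlaps it — only the 0.60 mm² overlap (of its 810.00 mm²) is removed, clipping the outline; the r=5.5 sphere at (6, -1.5) partially overlaps it — only the 15.70 mm² overlap (of its 85.45 mm²) is removed, clipping the outline — boundary = 27.24 mm. Overall, the cross-section is a single solid region. Total boundary length (outer) = 27.24 mm.

27.24 mm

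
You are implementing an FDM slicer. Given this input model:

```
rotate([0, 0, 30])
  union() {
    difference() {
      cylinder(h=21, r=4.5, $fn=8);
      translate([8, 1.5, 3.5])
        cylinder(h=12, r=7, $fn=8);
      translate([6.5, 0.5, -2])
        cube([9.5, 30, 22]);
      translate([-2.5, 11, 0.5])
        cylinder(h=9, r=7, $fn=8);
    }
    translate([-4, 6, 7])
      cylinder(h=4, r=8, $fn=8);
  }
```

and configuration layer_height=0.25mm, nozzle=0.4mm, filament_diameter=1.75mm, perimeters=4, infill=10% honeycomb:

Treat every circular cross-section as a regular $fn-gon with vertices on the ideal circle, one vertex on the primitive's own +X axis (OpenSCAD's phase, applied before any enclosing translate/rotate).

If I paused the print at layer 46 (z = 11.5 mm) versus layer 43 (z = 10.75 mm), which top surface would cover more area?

layer 43 (z = 10.75 mm)

Layer 46 (z = 11.5): the r=4.5 cylinder gives a regular 8-gon of circumradius 4.5 (constant along its height) (area = (8/2)·4.500²·sin(360°/8) = 57.28 mm²); the r=7 cylinder at (8, 1.5) contributes a regular 8-gon of circumradius 7 (area = (8/2)·7.000²·sin(360°/8) = 138.59 mm²); the 9.5×30 cube at (6.5, 0.5) contributes its full rectangle (area 285.00 mm²); the cylinder at (-2.5, 11) is absent (z outside [0.5, 9.5]); Taking the first minus the rest: starting from the r=4.5 cylinder (57.28 mm²), the r=7 cylinder at (8, 1.5) partially overlaps it — only the 13.35 mm² overlap (of its 138.59 mm²) is removed, clipping the outline; the 9.5×30 cube at (6.5, 0.5) misses the remaining region (no effect) — area = 43.92 mm²; the cylinder at (-4, 6) does not reach this height (z outside [7, 11]); Combining (union): only that combined region is present, so the union is just that shape — area = 43.92 mm²; (whole slice rotated 30° about Z — lengths, areas and connectivity unchanged). So its area = 43.92 mm². Layer 43 (z = 10.75): the r=4.5 cylinder contributes a regular 8-gon of circumradius 4.5 (area = (8/2)·4.500²·sin(360°/8) = 57.28 mm²); the cylinder at (8, 1.5): section is a regular 8-gon, circumradius r=7 (area = (8/2)·7.000²·sin(360°/8) = 138.59 mm²); the cube at (6.5, 0.5) (footprint 9.5×30) is included at this height (area 285.00 mm²); the cylinder at (-2.5, 11) is absent (z outside [0.5, 9.5]); Subtracting the remaining from the first: starting from the r=4.5 cylinder (57.28 mm²), the r=7 cylinder at (8, 1.5) partially overlaps it — only the 13.35 mm² overlap (of its 138.59 mm²) is removed, clipping the outline; the 9.5×30 cube at (6.5, 0.5) misses the remaining region (no effect) — area = 43.92 mm²; the r=8 cylinder at (-4, 6) gives a regular 8-gon of circumradius 8 (constant along its height) (area = (8/2)·8.000²·sin(360°/8) = 181.02 mm²); Combining (union): the regions partially overlap — summed areas 224.94 mm² minus the doubly-counted overlap 25.17 mm² gives 199.77 mm² — area = 199.77 mm²; (whole slice rotated 30° about Z — lengths, areas and connectivity unchanged). So its area = 199.77 mm². Layer 43 is larger (199.77 vs 43.92 mm²).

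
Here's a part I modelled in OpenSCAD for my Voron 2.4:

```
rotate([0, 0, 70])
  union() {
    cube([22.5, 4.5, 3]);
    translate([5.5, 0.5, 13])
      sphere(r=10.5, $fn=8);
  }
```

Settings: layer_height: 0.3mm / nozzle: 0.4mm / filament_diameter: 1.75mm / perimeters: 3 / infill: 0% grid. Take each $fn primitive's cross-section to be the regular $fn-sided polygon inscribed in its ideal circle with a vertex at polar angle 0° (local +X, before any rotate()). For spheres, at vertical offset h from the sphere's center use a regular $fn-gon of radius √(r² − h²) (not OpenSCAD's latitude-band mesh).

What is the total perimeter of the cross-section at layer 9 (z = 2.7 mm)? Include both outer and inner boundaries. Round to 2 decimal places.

55.50 mm

At z = 2.7 mm: the cube (footprint 22.5×4.5) is included at this height (perimeter 54.00 mm); the r=10.5 sphere at (5.5, 0.5) contributes a regular 8-gon of circumradius √(10.5²−10.3²) = 2.040 (perimeter = 2·8·2.040·sin(180°/8) = 12.49 mm); Combining (union): the regions partially overlap (shared area 7.82 mm²), so the edge portions inside another operand are dropped and the merged outline is re-measured after clipping — boundary = 55.50 mm; (rotated 70° about Z; rotation is an isometry so areas/perimeters/island counts are preserved). Overall, the cross-section is a single solid region. Total boundary length (outer) = 55.50 mm.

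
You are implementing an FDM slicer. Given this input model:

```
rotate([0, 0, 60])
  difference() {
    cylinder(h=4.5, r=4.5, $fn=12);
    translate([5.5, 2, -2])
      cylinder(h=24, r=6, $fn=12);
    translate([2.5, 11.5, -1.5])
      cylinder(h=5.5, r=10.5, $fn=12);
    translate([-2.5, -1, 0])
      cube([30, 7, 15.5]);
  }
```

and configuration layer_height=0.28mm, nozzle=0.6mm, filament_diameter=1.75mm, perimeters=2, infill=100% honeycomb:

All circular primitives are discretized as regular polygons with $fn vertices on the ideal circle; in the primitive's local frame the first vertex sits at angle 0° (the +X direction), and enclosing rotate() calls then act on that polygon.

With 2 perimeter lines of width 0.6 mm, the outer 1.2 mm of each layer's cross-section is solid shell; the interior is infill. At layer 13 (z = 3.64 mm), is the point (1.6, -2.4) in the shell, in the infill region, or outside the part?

At z = 3.64 mm: the r=4.5 cylinder contributes a regular 12-gon of circumradius 4.5; the r=6 cylinder at (5.5, 2) contributes a regular 12-gon of circumradius 6; the r=10.5 cylinder at (2.5, 11.5) gives a regular 12-gon of circumradius 10.5 (constant along its height); the cube at (-2.5, -1) (footprint 30×7) is included at this height; After the difference (first − rest): starting from the r=4.5 cylinder, the r=6 cylinder at (5.5, 2) partially overlaps it — only the 25.53 mm² overlap (of its 108.00 mm²) is removed, clipping the outline; the r=10.5 cylinder at (2.5, 11.5) partially overlaps it — only the 5.37 mm² overlap (of its 330.75 mm²) is removed, clipping the outline; the 30×7 cube at (-2.5, -1) partially overlaps it — only the 7.34 mm² overlap (of its 210.00 mm²) is removed, clipping the outline — 1 connected region; (rotated 60° about Z; rotation is an isometry so areas/perimeters/island counts are preserved). Overall, the cross-section is a single solid region. Undo the 60° rotation: the query point maps to (-1.278, -2.586) in the un-rotated model frame. The nearest boundary edge runs (-0.00, -4.50)→(-2.25, -3.90); distance from the point to it = 1.52 mm. The point is inside the cross-section and 1.52 mm from the nearest boundary — more than the 1.2 mm shell width (2 × 0.6), so it's in the infill interior.

infill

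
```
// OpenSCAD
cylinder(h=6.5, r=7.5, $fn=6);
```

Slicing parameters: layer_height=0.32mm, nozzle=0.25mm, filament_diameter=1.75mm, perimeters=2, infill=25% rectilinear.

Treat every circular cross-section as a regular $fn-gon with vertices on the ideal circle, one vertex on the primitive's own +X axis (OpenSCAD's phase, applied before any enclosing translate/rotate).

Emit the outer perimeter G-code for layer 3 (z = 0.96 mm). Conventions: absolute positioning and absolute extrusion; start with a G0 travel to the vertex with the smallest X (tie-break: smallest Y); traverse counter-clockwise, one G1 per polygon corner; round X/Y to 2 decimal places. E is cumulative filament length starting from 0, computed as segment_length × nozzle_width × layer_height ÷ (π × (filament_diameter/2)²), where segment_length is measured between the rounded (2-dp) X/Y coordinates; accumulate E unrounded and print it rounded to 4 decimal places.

At z = 0.96 mm: the cylinder: section is a regular 6-gon, circumradius r=7.5. The outline is a single polygon with 6 vertices. Extrusion per mm of travel: 0.25 × 0.32 / (π × 0.875²) = 0.033260. Accumulating E over each segment gives final E = 1.4973.

G0 X-7.50 Y0.00 Z0.96
G1 X-3.75 Y-6.50 E0.2496
G1 X3.75 Y-6.50 E0.4990
G1 X7.50 Y0.00 E0.7486
G1 X3.75 Y6.50 E0.9982
G1 X-3.75 Y6.50 E1.2477
G1 X-7.50 Y0.00 E1.4973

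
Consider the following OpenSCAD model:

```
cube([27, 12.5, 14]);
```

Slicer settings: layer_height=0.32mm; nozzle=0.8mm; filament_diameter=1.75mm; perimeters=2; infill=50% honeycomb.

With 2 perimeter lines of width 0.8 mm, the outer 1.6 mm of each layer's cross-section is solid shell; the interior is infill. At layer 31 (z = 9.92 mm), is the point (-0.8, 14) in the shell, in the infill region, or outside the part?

At z = 9.92 mm: the cube is present — its section is the full 27×12.5 rectangle. Overall, the cross-section is a single solid region. The nearest boundary edge runs (27.00, 12.50)→(0.00, 12.50); distance from the point to it = 1.70 mm. The point is not inside any of the regions above, so it lies outside the cross-section (1.70 mm from the nearest boundary).

outside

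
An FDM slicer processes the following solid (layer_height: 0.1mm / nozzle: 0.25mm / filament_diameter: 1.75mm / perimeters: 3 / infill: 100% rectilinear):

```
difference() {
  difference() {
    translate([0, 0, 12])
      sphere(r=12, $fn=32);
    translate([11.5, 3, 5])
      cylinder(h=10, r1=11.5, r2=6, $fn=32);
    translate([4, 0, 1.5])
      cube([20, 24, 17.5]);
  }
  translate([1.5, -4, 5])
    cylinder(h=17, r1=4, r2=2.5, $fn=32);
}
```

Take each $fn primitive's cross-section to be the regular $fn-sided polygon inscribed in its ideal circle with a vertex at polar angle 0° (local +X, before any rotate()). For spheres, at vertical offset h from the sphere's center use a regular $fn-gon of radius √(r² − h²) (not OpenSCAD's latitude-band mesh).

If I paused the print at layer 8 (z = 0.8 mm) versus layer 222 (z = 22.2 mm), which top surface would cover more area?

Layer 8 (z = 0.8): the sphere: section is a regular 32-gon, circumradius = √(r²−h²) = √(12²−11.2²) = 4.308 (area = (32/2)·4.308²·sin(360°/32) = 57.93 mm²); the cone at (11.5, 3) is absent (z outside [5, 15]); the cube at (4, 0) is not intersected at this z (z outside [1.5, 19]); Subtracting the remaining from the first: none of the subtracted shapes is present at this height, so the r=12 sphere is unchanged — area = 57.93 mm²; the cone at (1.5, -4) is not intersected at this z (z outside [5, 22]); Subtracting the remaining from the first: none of the subtracted shapes is present at this height, so the result so far is unchanged — area = 57.93 mm². So its area = 57.93 mm². Layer 222 (z = 22.2): the r=12 sphere contributes a regular 32-gon of circumradius √(12²−10.2²) = 6.321 (area = (32/2)·6.321²·sin(360°/32) = 124.73 mm²); the cone at (11.5, 3) does not reach this height (z outside [5, 15]); the cube at (4, 0) does not reach this height (z outside [1.5, 19]); Subtracting the remaining from the first: none of the subtracted shapes is present at this height, so the r=12 sphere is unchanged — area = 124.73 mm²; the cone at (1.5, -4) is absent (z outside [5, 22]); Taking the first minus the rest: none of the subtracted shapes is present at this height, so that combined region is unchanged — area = 124.73 mm². So its area = 124.73 mm². Layer 222 is larger (124.73 vs 57.93 mm²).

layer 222 (z = 22.2 mm)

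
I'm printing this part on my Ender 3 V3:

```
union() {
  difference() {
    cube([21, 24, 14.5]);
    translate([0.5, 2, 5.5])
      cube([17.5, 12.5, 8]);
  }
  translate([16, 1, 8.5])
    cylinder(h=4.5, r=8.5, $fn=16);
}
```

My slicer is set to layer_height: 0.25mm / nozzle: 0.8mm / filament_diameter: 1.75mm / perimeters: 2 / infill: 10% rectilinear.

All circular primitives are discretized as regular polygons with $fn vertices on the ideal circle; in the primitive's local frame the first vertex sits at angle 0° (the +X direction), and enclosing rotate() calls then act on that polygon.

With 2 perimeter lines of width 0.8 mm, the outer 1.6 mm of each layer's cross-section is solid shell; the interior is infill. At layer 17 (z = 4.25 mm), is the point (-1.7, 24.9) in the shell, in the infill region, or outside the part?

outside

At z = 4.25 mm: the cube is present — its section is the full 21×24 rectangle; the cube at (0.5, 2) is not intersected at this z (z outside [5.5, 13.5]); After the difference (first − rest): none of the subtracted shapes is present at this height, so the 21×24 cube is unchanged — 1 connected region; the cylinder at (16, 1) does not reach this height (z outside [8.5, 13]); Merging all regions: only the result so far is present, so the union is just that shape — 1 connected region. Overall, the cross-section is a single solid region. The nearest boundary edge runs (21.00, 24.00)→(0.00, 24.00); distance from the point to it = 1.92 mm. The point is not inside any of the regions above, so it lies outside the cross-section (1.92 mm from the nearest boundary).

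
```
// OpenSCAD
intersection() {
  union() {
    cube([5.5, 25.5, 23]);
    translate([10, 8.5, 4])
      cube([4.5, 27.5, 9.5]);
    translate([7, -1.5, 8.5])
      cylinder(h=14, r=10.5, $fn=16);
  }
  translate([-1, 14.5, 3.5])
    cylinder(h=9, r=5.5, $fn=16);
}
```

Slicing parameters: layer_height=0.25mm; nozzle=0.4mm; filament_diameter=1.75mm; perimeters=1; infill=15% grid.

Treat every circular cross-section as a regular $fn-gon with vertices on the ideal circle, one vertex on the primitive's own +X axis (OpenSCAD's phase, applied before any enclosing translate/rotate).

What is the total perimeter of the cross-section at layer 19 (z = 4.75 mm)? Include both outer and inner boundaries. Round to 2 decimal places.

At z = 4.75 mm: the cube is present — its section is the full 5.5×25.5 rectangle (perimeter 62.00 mm); the cube at (10, 8.5) (footprint 4.5×27.5) is included at this height (perimeter 64.00 mm); the cylinder at (7, -1.5) does not reach this height (z outside [8.5, 22.5]); Combining (union): the 2 present regions are separate (no shared area or edge), so areas and boundary lengths simply add and each stays a separate island — boundary = 126.00 mm; the r=5.5 cylinder at (-1, 14.5) gives a regular 16-gon of circumradius 5.5 (constant along its height) (perimeter = 2·16·5.500·sin(180°/16) = 34.34 mm); After intersecting: the r=5.5 cylinder at (-1, 14.5) partially overlaps the result so far; clipping to the common part keeps 35.50 mm² — boundary = 25.73 mm. Overall, the cross-section is a single solid region. Total boundary length (outer) = 25.73 mm.

25.73 mm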